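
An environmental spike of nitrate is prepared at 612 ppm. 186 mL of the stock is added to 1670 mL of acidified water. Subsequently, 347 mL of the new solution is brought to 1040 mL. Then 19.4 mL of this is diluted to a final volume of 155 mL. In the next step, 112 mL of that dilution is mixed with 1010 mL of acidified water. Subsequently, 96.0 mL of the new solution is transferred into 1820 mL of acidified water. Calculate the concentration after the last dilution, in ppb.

12.8 ppb

Overall dilution factor = 9.978 × 2.997 × 7.990 × 10.02 × 19.96 = 4.78 × 10⁴.
612 ppm / 4.78 × 10⁴ = 0.0128 ppm = 12.8 ppb.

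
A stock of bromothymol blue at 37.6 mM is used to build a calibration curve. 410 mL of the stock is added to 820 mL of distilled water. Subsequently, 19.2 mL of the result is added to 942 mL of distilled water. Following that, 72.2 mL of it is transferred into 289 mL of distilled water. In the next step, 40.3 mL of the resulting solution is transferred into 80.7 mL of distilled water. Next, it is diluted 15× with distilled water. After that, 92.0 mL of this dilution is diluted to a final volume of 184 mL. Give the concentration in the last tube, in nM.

556 nM

Overall dilution factor = 3 × 50.06 × 5.003 × 3.002 × 15 × 2 = 6.77 × 10⁴.
37.6 mM / 6.77 × 10⁴ = 5.56 × 10⁻⁴ mM = 556 nM.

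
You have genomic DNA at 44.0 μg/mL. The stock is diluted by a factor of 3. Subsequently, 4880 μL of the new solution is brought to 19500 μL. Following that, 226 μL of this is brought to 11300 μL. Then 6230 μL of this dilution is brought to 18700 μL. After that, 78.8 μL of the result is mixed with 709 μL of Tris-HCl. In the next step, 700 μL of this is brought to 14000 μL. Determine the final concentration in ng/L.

122 ng/L

Overall dilution factor = 3 × 3.996 × 50 × 3.002 × 9.997 × 20 = 3.60 × 10⁵.
44.0 μg/mL / 3.60 × 10⁵ = 1.22 × 10⁻⁴ μg/mL = 122 ng/L.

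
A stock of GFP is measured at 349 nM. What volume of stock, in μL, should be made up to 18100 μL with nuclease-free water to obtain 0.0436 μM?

0.0436 μM = 43.6 nM.
V₁ = C₂V₂/C₁ = 43.6 × 18100 / 349 = 2261 μL.

2260 μL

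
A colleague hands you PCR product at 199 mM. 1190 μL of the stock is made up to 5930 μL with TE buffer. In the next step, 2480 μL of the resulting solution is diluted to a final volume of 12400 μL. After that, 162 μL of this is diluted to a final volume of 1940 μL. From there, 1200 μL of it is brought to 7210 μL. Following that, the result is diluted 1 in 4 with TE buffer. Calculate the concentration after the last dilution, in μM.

Overall dilution factor = 4.983 × 5 × 11.98 × 6.008 × 4 = 7171.
199 mM / 7171 = 0.0278 mM = 27.8 μM.

27.8 μM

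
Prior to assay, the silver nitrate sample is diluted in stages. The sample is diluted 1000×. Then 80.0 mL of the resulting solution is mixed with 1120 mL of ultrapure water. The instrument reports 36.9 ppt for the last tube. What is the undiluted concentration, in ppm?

0.553 ppm

Overall dilution factor = 1000 × 15 = 1.50 × 10⁴.
Original = 36.9 ppt × 1.50 × 10⁴ = 5.54 × 10⁵ ppt = 0.553 ppm.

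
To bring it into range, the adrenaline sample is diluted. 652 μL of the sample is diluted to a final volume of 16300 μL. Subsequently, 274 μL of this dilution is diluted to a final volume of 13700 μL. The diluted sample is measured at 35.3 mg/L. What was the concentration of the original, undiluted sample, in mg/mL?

Overall dilution factor = 25 × 50 = 1250.
Original = 35.3 mg/L × 1250 = 4.41 × 10⁴ mg/L = 44.1 mg/mL.

44.1 mg/mL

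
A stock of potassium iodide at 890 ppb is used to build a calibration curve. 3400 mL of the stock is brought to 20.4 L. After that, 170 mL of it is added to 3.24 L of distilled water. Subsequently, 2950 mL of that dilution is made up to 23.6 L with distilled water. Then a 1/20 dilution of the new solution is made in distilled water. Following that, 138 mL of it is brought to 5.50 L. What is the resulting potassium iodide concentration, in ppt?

1.16 ppt

Overall dilution factor = 6 × 20.06 × 8 × 20 × 39.86 = 7.67 × 10⁵.
890 ppb / 7.67 × 10⁵ = 1.16 × 10⁻³ ppb = 1.16 ppt.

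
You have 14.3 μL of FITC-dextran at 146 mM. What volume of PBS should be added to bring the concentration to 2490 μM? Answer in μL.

2490 μM = 2.49 mM.
V₂ = C₁V₁/C₂ = 146 × 14.3 / 2.49 = 838 μL.
Diluent to add = V₂ − V₁ = 838 − 14.3 = 824 μL.

824 μL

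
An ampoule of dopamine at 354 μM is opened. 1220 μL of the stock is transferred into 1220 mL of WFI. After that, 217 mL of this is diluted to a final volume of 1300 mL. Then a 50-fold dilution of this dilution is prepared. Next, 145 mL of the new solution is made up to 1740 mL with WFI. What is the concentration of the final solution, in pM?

Overall dilution factor = 1001 × 5.991 × 50 × 12 = 3.60 × 10⁶.
354 μM / 3.60 × 10⁶ = 9.84 × 10⁻⁵ μM = 98.4 pM.

98.4 pM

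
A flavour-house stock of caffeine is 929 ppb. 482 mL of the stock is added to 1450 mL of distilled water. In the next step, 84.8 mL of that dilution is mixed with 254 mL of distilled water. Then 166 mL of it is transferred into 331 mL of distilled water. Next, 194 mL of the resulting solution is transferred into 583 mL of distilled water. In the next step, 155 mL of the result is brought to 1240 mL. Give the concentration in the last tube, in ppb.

Overall dilution factor = 4.008 × 3.995 × 2.994 × 4.005 × 8 = 1536.
929 ppb / 1536 = 0.605 ppb.

0.605 ppb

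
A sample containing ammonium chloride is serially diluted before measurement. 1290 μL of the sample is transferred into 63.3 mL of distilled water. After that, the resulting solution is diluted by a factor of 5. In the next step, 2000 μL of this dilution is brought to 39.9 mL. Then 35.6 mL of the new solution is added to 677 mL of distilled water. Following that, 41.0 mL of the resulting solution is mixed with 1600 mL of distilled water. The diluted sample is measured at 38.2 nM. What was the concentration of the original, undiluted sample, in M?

Overall dilution factor = 50.07 × 5 × 19.95 × 20.02 × 40.02 = 4.00 × 10⁶.
Original = 38.2 nM × 4.00 × 10⁶ = 1.53 × 10⁸ nM = 0.153 M.

0.153 M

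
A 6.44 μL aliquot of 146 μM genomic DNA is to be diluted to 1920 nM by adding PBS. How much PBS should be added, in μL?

1920 nM = 1.92 μM.
V₂ = C₁V₁/C₂ = 146 × 6.44 / 1.92 = 490 μL.
Diluent to add = V₂ − V₁ = 490 − 6.44 = 483 μL.

483 μL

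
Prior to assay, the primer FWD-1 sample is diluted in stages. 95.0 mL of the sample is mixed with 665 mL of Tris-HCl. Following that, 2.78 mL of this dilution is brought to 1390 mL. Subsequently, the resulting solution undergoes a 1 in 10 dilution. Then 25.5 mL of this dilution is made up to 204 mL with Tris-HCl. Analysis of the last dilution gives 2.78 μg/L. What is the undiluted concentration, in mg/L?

890 mg/L

Overall dilution factor = 8 × 500 × 10 × 8 = 3.20 × 10⁵.
Original = 2.78 μg/L × 3.20 × 10⁵ = 8.90 × 10⁵ μg/L = 890 mg/L.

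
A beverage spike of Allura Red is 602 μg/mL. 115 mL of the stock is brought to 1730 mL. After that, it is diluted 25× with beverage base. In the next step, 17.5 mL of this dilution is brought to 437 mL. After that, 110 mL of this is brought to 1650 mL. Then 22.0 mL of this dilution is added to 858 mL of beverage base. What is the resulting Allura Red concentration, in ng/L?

107 ng/L

Overall dilution factor = 15.04 × 25 × 24.97 × 15 × 40 = 5.63 × 10⁶.
602 μg/mL / 5.63 × 10⁶ = 1.07 × 10⁻⁴ μg/mL = 107 ng/L.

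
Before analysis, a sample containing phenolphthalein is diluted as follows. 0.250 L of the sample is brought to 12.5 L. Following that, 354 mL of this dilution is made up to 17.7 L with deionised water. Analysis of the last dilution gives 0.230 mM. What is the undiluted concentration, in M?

0.575 M

Overall dilution factor = 50 × 50 = 2500.
Original = 0.230 mM × 2500 = 575 mM = 0.575 M.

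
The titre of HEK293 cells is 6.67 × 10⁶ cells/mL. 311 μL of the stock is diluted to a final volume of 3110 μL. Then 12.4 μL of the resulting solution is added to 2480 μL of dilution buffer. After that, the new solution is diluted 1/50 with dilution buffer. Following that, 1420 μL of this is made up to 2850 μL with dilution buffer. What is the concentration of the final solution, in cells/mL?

33.1 cells/mL

Overall dilution factor = 10 × 201 × 50 × 2.007 = 2.02 × 10⁵.
6.67 × 10⁶ cells/mL / 2.02 × 10⁵ = 33.1 cells/mL.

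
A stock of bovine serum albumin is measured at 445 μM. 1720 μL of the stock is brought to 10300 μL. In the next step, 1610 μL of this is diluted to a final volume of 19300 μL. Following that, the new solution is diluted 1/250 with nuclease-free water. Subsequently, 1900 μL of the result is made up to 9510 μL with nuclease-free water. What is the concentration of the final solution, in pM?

4950 pM

Overall dilution factor = 5.988 × 11.99 × 250 × 5.005 = 8.98 × 10⁴.
445 μM / 8.98 × 10⁴ = 4.95 × 10⁻³ μM = 4950 pM.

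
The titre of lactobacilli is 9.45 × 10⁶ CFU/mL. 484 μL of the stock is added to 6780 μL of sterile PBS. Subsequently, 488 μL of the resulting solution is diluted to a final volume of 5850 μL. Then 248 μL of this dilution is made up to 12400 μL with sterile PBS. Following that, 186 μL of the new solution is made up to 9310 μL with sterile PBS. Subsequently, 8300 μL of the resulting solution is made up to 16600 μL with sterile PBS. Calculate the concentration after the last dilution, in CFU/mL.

Overall dilution factor = 15.01 × 11.99 × 50 × 50.05 × 2 = 9.01 × 10⁵.
9.45 × 10⁶ CFU/mL / 9.01 × 10⁵ = 10.5 CFU/mL.

10.5 CFU/mL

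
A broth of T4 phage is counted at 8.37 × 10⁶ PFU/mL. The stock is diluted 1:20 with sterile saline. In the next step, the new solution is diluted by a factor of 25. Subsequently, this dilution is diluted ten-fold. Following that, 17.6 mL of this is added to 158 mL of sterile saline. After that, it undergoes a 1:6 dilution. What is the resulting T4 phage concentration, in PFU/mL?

Overall dilution factor = 20 × 25 × 10 × 9.977 × 6 = 2.99 × 10⁵.
8.37 × 10⁶ PFU/mL / 2.99 × 10⁵ = 28.0 PFU/mL.

28.0 PFU/mL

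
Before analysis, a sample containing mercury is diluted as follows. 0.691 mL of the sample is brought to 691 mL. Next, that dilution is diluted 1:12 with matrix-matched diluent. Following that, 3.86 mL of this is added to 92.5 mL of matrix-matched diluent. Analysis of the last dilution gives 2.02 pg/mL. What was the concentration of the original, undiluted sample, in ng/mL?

Overall dilution factor = 1000 × 12 × 24.96 = 3.00 × 10⁵.
Original = 2.02 pg/mL × 3.00 × 10⁵ = 6.05 × 10⁵ pg/mL = 605 ng/mL.

605 ng/mL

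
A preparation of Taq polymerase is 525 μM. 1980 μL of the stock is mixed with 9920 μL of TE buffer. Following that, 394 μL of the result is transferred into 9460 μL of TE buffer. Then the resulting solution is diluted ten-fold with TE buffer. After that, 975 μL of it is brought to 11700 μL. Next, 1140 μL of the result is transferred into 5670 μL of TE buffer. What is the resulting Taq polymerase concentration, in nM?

Overall dilution factor = 6.010 × 25.01 × 10 × 12 × 5.974 = 1.08 × 10⁵.
525 μM / 1.08 × 10⁵ = 4.87 × 10⁻³ μM = 4.87 nM.

4.87 nM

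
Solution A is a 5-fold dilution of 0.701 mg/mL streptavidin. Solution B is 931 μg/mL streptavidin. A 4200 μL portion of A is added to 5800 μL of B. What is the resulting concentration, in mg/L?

C_A = 0.701 mg/mL / 5 = 0.140 mg/mL.
C_B = 931 μg/mL = 0.931 mg/mL.
C_mix = (C_A·V_A + C_B·V_B)/(V_A + V_B) = (0.140×4200 + 0.931×5800) / 10000 = 0.599 mg/mL = 599 mg/L.

599 mg/L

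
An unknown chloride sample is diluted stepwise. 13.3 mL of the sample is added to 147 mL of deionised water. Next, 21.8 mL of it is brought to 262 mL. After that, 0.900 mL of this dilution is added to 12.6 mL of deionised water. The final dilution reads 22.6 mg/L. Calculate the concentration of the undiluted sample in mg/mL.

Overall dilution factor = 12.05 × 12.02 × 15 = 2173.
Original = 22.6 mg/L × 2173 = 4.91 × 10⁴ mg/L = 49.1 mg/mL.

49.1 mg/mL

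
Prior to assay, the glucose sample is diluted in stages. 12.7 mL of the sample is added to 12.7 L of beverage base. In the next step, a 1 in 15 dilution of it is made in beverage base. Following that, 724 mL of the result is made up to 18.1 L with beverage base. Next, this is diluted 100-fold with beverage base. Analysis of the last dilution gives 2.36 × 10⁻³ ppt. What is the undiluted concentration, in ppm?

0.0886 ppm

Overall dilution factor = 1001 × 15 × 25 × 100 = 3.75 × 10⁷.
Original = 2.36 × 10⁻³ ppt × 3.75 × 10⁷ = 8.86 × 10⁴ ppt = 0.0886 ppm.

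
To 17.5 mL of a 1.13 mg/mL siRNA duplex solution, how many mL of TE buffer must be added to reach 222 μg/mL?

71.6 mL

222 μg/mL = 0.222 mg/mL.
V₂ = C₁V₁/C₂ = 1.13 × 17.5 / 0.222 = 89.1 mL.
Diluent to add = V₂ − V₁ = 89.1 − 17.5 = 71.6 mL.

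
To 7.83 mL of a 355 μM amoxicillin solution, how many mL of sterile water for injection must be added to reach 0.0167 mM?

0.0167 mM = 16.7 μM.
V₂ = C₁V₁/C₂ = 355 × 7.83 / 16.7 = 166 mL.
Diluent to add = V₂ − V₁ = 166 − 7.83 = 159 mL.

159 mL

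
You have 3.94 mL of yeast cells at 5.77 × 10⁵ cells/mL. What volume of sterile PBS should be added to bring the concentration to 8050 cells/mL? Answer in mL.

V₂ = C₁V₁/C₂ = 5.77 × 10⁵ × 3.94 / 8050 = 282 mL.
Diluent to add = V₂ − V₁ = 282 − 3.94 = 278 mL.

278 mL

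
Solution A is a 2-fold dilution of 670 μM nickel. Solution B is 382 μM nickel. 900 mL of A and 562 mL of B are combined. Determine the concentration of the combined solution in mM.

C_A = 670 μM / 2 = 335 μM.
C_mix = (C_A·V_A + C_B·V_B)/(V_A + V_B) = (335×900 + 382×562) / 1462 = 353 μM = 0.353 mM.

0.353 mM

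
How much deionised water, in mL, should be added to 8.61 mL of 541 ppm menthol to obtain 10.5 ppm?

435 mL

V₂ = C₁V₁/C₂ = 541 × 8.61 / 10.5 = 444 mL.
Diluent to add = V₂ − V₁ = 444 − 8.61 = 435 mL.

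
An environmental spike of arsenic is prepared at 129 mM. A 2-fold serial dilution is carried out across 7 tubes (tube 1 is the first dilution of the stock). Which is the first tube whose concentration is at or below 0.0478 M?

Tube n has concentration 129 mM / 2ⁿ.
Need 2ⁿ ≥ 129 mM / 0.0478 M = 2.70, so n ≥ 1.43.
First such tube: n = 2.

tube 2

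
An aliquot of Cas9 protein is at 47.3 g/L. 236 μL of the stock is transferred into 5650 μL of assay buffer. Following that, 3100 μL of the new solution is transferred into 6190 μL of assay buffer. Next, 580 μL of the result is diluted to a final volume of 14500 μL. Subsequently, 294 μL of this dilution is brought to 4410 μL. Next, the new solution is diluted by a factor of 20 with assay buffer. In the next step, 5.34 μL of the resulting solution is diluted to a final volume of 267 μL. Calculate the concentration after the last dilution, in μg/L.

1.69 μg/L

Overall dilution factor = 24.94 × 2.997 × 25 × 15 × 20 × 50 = 2.80 × 10⁷.
47.3 g/L / 2.80 × 10⁷ = 1.69 × 10⁻⁶ g/L = 1.69 μg/L.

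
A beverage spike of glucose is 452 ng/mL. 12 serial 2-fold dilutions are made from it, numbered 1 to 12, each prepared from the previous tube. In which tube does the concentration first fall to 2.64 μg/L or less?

tube 8

Tube n has concentration 452 ng/mL / 2ⁿ.
Need 2ⁿ ≥ 452 ng/mL / 2.64 μg/L = 171, so n ≥ 7.42.
First such tube: n = 8.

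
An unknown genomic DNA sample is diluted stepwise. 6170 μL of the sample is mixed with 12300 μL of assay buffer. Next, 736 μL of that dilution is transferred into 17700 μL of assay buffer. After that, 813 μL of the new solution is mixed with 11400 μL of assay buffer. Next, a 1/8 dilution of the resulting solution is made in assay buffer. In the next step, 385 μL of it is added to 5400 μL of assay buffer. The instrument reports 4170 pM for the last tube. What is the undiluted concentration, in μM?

565 μM

Overall dilution factor = 2.994 × 25.05 × 15.02 × 8 × 15.03 = 1.35 × 10⁵.
Original = 4170 pM × 1.35 × 10⁵ = 5.65 × 10⁸ pM = 565 μM.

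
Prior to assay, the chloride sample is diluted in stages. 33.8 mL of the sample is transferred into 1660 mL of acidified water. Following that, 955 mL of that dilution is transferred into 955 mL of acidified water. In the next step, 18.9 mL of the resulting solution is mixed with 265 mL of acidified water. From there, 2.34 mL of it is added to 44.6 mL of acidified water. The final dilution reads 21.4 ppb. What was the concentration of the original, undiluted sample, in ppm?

Overall dilution factor = 50.11 × 2 × 15.02 × 20.06 = 3.02 × 10⁴.
Original = 21.4 ppb × 3.02 × 10⁴ = 6.46 × 10⁵ ppb = 646 ppm.

646 ppm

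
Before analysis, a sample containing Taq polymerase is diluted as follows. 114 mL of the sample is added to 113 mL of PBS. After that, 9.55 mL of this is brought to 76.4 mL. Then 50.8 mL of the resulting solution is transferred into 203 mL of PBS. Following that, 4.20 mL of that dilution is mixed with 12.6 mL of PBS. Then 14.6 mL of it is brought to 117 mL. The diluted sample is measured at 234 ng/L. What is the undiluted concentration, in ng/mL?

597 ng/mL

Overall dilution factor = 1.991 × 8 × 4.996 × 4 × 8.014 = 2551.
Original = 234 ng/L × 2551 = 5.97 × 10⁵ ng/L = 597 ng/mL.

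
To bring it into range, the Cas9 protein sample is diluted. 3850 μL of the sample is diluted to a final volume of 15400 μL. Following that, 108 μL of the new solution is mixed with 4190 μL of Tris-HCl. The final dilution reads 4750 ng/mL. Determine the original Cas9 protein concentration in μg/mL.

Overall dilution factor = 4 × 39.80 = 159.
Original = 4750 ng/mL × 159 = 7.56 × 10⁵ ng/mL = 756 μg/mL.

756 μg/mL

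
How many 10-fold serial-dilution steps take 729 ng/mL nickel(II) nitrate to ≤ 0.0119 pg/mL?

8

Need 10ⁿ ≥ 6.13 × 10⁷, so n ≥ log(6.13 × 10⁷)/log(10) = 7.79.
Minimum whole steps: n = 8.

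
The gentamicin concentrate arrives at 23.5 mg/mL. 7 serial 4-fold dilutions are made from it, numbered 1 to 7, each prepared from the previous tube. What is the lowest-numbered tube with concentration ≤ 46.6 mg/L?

tube 5

Tube n has concentration 23.5 mg/mL / 4ⁿ.
Need 4ⁿ ≥ 23.5 mg/mL / 46.6 mg/L = 504, so n ≥ 4.49.
First such tube: n = 5.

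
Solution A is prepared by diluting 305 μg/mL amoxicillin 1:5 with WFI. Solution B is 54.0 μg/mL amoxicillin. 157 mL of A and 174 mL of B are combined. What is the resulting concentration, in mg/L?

C_A = 305 μg/mL / 5 = 61.0 μg/mL.
C_mix = (C_A·V_A + C_B·V_B)/(V_A + V_B) = (61.0×157 + 54.0×174) / 331.0 = 57.3 μg/mL = 57.3 mg/L.

57.3 mg/L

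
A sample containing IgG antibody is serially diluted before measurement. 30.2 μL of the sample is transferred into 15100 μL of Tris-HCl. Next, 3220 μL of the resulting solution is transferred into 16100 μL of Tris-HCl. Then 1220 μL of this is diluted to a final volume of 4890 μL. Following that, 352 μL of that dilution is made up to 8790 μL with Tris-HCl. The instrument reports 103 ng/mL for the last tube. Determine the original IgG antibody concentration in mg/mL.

Overall dilution factor = 501 × 6 × 4.008 × 24.97 = 3.01 × 10⁵.
Original = 103 ng/mL × 3.01 × 10⁵ = 3.10 × 10⁷ ng/mL = 31.0 mg/mL.

31.0 mg/mL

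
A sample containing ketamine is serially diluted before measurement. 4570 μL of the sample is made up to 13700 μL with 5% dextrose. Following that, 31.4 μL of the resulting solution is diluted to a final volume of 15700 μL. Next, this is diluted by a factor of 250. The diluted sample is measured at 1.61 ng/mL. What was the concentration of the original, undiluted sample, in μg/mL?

603 μg/mL

Overall dilution factor = 2.998 × 500 × 250 = 3.75 × 10⁵.
Original = 1.61 ng/mL × 3.75 × 10⁵ = 6.03 × 10⁵ ng/mL = 603 μg/mL.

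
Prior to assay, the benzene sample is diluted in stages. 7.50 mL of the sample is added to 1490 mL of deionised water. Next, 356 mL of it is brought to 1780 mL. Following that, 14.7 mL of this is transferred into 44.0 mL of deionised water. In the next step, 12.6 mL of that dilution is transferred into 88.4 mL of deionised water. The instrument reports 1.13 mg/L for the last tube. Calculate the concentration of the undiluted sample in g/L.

36.1 g/L

Overall dilution factor = 199.7 × 5 × 3.993 × 8.016 = 3.20 × 10⁴.
Original = 1.13 mg/L × 3.20 × 10⁴ = 3.61 × 10⁴ mg/L = 36.1 g/L.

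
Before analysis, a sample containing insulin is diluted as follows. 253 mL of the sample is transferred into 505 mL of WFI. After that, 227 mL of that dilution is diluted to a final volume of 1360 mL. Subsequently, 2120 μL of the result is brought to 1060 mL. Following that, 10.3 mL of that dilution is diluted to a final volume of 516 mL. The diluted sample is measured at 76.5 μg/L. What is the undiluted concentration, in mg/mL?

34.4 mg/mL

Overall dilution factor = 2.996 × 5.991 × 500 × 50.10 = 4.50 × 10⁵.
Original = 76.5 μg/L × 4.50 × 10⁵ = 3.44 × 10⁷ μg/L = 34.4 mg/mL.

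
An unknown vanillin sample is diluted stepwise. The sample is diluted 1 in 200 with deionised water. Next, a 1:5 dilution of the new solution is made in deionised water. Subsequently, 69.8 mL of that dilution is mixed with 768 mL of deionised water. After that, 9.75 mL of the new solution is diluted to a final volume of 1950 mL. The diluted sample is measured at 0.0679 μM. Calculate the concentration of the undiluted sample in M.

0.163 M

Overall dilution factor = 200 × 5 × 12.00 × 200 = 2.40 × 10⁶.
Original = 0.0679 μM × 2.40 × 10⁶ = 1.63 × 10⁵ μM = 0.163 M.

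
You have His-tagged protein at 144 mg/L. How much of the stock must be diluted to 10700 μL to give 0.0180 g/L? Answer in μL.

1340 μL

0.0180 g/L = 18.0 mg/L.
V₁ = C₂V₂/C₁ = 18.0 × 10700 / 144 = 1337 μL.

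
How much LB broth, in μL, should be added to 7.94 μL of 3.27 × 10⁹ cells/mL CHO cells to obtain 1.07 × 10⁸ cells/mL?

V₂ = C₁V₁/C₂ = 3.27 × 10⁹ × 7.94 / 1.07 × 10⁸ = 243 μL.
Diluent to add = V₂ − V₁ = 243 − 7.94 = 235 μL.

235 μL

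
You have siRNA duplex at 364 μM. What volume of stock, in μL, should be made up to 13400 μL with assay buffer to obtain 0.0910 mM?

3350 μL

0.0910 mM = 91.0 μM.
V₁ = C₂V₂/C₁ = 91.0 × 13400 / 364 = 3350 μL.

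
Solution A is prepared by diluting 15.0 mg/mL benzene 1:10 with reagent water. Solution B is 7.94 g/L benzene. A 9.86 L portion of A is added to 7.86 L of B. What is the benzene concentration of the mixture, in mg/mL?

C_A = 15.0 mg/mL / 10 = 1.50 mg/mL.
C_B = 7.94 g/L = 7.94 mg/mL.
C_mix = (C_A·V_A + C_B·V_B)/(V_A + V_B) = (1.50×9.86 + 7.94×7.86) / 17.72 = 4.36 mg/mL.

4.36 mg/mL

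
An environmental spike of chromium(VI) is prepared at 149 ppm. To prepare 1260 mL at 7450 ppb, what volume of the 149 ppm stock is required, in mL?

63.0 mL

7450 ppb = 7.45 ppm.
V₁ = C₂V₂/C₁ = 7.45 × 1260 / 149 = 63.0 mL.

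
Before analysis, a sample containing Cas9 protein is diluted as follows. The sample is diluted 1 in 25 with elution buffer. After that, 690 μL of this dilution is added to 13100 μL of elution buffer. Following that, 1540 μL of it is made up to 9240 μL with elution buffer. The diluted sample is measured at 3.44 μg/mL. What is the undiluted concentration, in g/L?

Overall dilution factor = 25 × 19.99 × 6 = 2998.
Original = 3.44 μg/mL × 2998 = 1.03 × 10⁴ μg/mL = 10.3 g/L.

10.3 g/L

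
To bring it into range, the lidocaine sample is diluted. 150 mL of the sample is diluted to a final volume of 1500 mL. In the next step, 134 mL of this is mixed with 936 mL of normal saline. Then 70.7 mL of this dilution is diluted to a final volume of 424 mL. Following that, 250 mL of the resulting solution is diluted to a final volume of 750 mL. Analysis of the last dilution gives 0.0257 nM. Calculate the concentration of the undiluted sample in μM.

0.0369 μM

Overall dilution factor = 10 × 7.985 × 5.997 × 3 = 1437.
Original = 0.0257 nM × 1437 = 36.9 nM = 0.0369 μM.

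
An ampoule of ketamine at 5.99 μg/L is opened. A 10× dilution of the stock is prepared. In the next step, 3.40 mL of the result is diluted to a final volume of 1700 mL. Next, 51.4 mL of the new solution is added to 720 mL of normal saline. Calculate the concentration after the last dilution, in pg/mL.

0.0798 pg/mL

Overall dilution factor = 10 × 500 × 15.01 = 7.50 × 10⁴.
5.99 μg/L / 7.50 × 10⁴ = 7.98 × 10⁻⁵ μg/L = 0.0798 pg/mL.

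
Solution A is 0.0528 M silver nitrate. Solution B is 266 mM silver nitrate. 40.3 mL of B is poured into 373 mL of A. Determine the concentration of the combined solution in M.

C_B = 266 mM = 0.266 M.
C_mix = (C_A·V_A + C_B·V_B)/(V_A + V_B) = (0.0528×373 + 0.266×40.3) / 413.3 = 0.0736 M.

0.0736 M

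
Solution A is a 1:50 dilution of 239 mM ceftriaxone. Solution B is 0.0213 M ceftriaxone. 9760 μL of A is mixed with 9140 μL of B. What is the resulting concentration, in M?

0.0128 M

C_A = 239 mM / 50 = 4.78 mM.
C_B = 0.0213 M = 21.3 mM.
C_mix = (C_A·V_A + C_B·V_B)/(V_A + V_B) = (4.78×9760 + 21.3×9140) / 18900 = 12.8 mM = 0.0128 M.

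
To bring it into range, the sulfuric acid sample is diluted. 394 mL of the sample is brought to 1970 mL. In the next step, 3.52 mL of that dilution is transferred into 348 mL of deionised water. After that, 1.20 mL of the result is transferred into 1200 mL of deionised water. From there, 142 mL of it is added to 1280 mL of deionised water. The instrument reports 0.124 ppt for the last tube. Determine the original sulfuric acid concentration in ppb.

Overall dilution factor = 5 × 99.86 × 1001 × 10.01 = 5.01 × 10⁶.
Original = 0.124 ppt × 5.01 × 10⁶ = 6.21 × 10⁵ ppt = 621 ppb.

621 ppb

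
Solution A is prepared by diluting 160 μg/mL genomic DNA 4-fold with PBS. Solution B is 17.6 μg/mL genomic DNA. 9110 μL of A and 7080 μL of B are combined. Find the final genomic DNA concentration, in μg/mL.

C_A = 160 μg/mL / 4 = 40.0 μg/mL.
C_mix = (C_A·V_A + C_B·V_B)/(V_A + V_B) = (40.0×9110 + 17.6×7080) / 16190 = 30.2 μg/mL.

30.2 μg/mL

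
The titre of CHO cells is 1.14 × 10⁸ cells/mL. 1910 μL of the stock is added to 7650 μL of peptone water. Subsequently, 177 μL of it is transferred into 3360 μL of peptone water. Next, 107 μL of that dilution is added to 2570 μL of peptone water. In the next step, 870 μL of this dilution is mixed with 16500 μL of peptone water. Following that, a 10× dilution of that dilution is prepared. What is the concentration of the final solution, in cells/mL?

Overall dilution factor = 5.005 × 19.98 × 25.02 × 19.97 × 10 = 5.00 × 10⁵.
1.14 × 10⁸ cells/mL / 5.00 × 10⁵ = 228 cells/mL.

228 cells/mL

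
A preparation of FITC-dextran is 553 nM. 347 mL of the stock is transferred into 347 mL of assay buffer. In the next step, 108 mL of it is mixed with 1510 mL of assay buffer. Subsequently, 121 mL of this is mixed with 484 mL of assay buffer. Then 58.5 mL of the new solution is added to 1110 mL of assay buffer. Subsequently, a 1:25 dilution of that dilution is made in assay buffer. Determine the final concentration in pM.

Overall dilution factor = 2 × 14.98 × 5 × 19.97 × 25 = 7.48 × 10⁴.
553 nM / 7.48 × 10⁴ = 7.39 × 10⁻³ nM = 7.39 pM.

7.39 pM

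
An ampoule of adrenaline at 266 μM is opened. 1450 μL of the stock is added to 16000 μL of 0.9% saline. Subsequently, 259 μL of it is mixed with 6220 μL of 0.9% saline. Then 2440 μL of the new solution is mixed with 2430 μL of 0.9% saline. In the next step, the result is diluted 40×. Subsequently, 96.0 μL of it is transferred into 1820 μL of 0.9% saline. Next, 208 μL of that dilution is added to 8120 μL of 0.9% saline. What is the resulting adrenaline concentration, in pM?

13.8 pM

Overall dilution factor = 12.03 × 25.02 × 1.996 × 40 × 19.96 × 40.04 = 1.92 × 10⁷.
266 μM / 1.92 × 10⁷ = 1.38 × 10⁻⁵ μM = 13.8 pM.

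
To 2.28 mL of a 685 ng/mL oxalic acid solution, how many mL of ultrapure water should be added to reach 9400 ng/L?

164 mL

9400 ng/L = 9.40 ng/mL.
V₂ = C₁V₁/C₂ = 685 × 2.28 / 9.40 = 166 mL.
Diluent to add = V₂ − V₁ = 166 − 2.28 = 164 mL.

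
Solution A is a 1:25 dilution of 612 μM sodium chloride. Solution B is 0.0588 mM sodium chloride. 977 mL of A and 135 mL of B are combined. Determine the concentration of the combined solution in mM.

0.0286 mM

C_A = 612 μM / 25 = 24.5 μM.
C_B = 0.0588 mM = 58.8 μM.
C_mix = (C_A·V_A + C_B·V_B)/(V_A + V_B) = (24.5×977 + 58.8×135) / 1112 = 28.6 μM = 0.0286 mM.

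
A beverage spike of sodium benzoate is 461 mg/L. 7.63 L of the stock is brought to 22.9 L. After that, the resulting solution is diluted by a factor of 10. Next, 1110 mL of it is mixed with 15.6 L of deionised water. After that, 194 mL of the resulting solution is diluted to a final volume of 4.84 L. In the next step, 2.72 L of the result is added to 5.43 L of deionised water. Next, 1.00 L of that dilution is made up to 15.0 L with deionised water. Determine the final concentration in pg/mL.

910 pg/mL

Overall dilution factor = 3.001 × 10 × 15.05 × 24.95 × 2.996 × 15 = 5.07 × 10⁵.
461 mg/L / 5.07 × 10⁵ = 9.10 × 10⁻⁴ mg/L = 910 pg/mL.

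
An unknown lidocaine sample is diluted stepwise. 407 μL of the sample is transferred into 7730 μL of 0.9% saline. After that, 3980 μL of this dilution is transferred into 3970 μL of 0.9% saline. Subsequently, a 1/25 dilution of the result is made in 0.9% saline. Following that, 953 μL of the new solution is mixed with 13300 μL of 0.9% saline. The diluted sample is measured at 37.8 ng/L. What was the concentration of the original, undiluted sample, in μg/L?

Overall dilution factor = 19.99 × 1.997 × 25 × 14.96 = 1.49 × 10⁴.
Original = 37.8 ng/L × 1.49 × 10⁴ = 5.64 × 10⁵ ng/L = 564 μg/L.

564 μg/L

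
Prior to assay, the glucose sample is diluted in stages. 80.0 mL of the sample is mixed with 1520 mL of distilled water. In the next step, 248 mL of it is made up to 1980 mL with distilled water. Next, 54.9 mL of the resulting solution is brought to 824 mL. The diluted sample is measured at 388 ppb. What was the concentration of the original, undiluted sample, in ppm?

Overall dilution factor = 20 × 7.984 × 15.01 = 2397.
Original = 388 ppb × 2397 = 9.30 × 10⁵ ppb = 930 ppm.

930 ppm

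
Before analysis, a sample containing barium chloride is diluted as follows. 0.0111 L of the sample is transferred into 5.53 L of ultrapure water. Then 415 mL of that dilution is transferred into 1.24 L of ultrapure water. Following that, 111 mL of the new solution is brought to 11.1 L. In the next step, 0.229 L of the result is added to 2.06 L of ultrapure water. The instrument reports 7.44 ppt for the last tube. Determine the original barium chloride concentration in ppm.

14.8 ppm

Overall dilution factor = 499.2 × 3.988 × 100 × 9.996 = 1.99 × 10⁶.
Original = 7.44 ppt × 1.99 × 10⁶ = 1.48 × 10⁷ ppt = 14.8 ppm.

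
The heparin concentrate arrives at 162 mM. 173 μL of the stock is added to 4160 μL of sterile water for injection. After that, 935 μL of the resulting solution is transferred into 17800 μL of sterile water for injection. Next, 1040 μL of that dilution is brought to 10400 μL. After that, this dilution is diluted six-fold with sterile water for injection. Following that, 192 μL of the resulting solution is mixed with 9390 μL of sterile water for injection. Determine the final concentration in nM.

108 nM

Overall dilution factor = 25.05 × 20.04 × 10 × 6 × 49.91 = 1.50 × 10⁶.
162 mM / 1.50 × 10⁶ = 1.08 × 10⁻⁴ mM = 108 nM.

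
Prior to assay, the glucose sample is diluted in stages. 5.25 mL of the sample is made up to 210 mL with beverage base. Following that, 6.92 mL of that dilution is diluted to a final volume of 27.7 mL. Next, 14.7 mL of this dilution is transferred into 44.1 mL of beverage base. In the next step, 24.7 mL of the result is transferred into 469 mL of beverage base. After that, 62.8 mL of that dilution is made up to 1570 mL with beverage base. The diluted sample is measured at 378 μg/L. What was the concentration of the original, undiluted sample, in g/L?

Overall dilution factor = 40 × 4.003 × 4 × 19.99 × 25 = 3.20 × 10⁵.
Original = 378 μg/L × 3.20 × 10⁵ = 1.21 × 10⁸ μg/L = 121 g/L.

121 g/L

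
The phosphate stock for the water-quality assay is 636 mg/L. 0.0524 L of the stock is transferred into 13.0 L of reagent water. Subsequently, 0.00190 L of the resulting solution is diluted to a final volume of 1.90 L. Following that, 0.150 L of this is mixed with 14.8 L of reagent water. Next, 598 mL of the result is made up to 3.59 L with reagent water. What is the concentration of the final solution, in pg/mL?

4.27 pg/mL

Overall dilution factor = 249.1 × 1000 × 99.67 × 6.003 = 1.49 × 10⁸.
636 mg/L / 1.49 × 10⁸ = 4.27 × 10⁻⁶ mg/L = 4.27 pg/mL.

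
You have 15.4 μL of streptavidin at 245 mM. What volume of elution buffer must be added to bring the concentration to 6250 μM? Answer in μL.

6250 μM = 6.25 mM.
V₂ = C₁V₁/C₂ = 245 × 15.4 / 6.25 = 604 μL.
Diluent to add = V₂ − V₁ = 604 − 15.4 = 588 μL.

588 μL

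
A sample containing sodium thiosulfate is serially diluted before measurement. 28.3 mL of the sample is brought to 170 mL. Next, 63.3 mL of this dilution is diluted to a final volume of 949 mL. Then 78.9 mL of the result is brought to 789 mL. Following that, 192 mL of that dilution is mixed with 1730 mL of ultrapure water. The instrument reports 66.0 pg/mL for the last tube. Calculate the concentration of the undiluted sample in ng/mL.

595 ng/mL

Overall dilution factor = 6.007 × 14.99 × 10 × 10.01 = 9015.
Original = 66.0 pg/mL × 9015 = 5.95 × 10⁵ pg/mL = 595 ng/mL.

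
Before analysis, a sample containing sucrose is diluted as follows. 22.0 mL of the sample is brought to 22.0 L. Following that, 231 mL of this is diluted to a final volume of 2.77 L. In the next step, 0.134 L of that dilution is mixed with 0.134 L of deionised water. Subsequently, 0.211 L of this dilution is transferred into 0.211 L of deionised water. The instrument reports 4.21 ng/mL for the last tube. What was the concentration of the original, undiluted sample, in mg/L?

202 mg/L

Overall dilution factor = 1000 × 11.99 × 2 × 2 = 4.80 × 10⁴.
Original = 4.21 ng/mL × 4.80 × 10⁴ = 2.02 × 10⁵ ng/mL = 202 mg/L.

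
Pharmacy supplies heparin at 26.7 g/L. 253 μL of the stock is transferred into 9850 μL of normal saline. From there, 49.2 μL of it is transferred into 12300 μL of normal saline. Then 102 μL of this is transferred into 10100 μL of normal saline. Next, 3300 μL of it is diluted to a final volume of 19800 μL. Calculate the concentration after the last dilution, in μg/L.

4.44 μg/L

Overall dilution factor = 39.93 × 251 × 100.0 × 6 = 6.02 × 10⁶.
26.7 g/L / 6.02 × 10⁶ = 4.44 × 10⁻⁶ g/L = 4.44 μg/L.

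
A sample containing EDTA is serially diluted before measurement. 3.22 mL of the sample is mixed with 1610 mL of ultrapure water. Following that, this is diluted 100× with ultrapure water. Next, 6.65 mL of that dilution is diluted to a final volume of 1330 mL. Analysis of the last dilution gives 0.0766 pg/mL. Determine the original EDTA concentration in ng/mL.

768 ng/mL

Overall dilution factor = 501 × 100 × 200 = 1.00 × 10⁷.
Original = 0.0766 pg/mL × 1.00 × 10⁷ = 7.68 × 10⁵ pg/mL = 768 ng/mL.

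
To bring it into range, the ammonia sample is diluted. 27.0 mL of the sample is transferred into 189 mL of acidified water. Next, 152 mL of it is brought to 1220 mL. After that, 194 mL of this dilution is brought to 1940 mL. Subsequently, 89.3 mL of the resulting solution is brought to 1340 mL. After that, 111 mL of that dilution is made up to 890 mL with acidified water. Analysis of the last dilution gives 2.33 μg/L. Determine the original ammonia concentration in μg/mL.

Overall dilution factor = 8 × 8.026 × 10 × 15.01 × 8.018 = 7.73 × 10⁴.
Original = 2.33 μg/L × 7.73 × 10⁴ = 1.80 × 10⁵ μg/L = 180 μg/mL.

180 μg/mL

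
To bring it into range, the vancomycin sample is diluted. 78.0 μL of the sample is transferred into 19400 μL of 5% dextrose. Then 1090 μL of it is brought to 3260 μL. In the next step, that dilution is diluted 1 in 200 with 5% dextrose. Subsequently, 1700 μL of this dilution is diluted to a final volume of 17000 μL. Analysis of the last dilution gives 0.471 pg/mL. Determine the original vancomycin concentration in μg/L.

704 μg/L

Overall dilution factor = 249.7 × 2.991 × 200 × 10 = 1.49 × 10⁶.
Original = 0.471 pg/mL × 1.49 × 10⁶ = 7.04 × 10⁵ pg/mL = 704 μg/L.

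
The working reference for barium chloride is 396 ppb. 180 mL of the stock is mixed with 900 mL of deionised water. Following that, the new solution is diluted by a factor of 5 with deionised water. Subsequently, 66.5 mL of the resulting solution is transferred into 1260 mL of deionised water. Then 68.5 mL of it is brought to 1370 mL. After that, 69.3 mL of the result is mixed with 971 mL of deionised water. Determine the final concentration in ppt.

Overall dilution factor = 6 × 5 × 19.95 × 20 × 15.01 = 1.80 × 10⁵.
396 ppb / 1.80 × 10⁵ = 2.20 × 10⁻³ ppb = 2.20 ppt.

2.20 ppt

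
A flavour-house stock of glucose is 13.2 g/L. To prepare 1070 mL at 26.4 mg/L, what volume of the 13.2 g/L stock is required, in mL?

2.14 mL

26.4 mg/L = 0.0264 g/L.
V₁ = C₂V₂/C₁ = 0.0264 × 1070 / 13.2 = 2.14 mL.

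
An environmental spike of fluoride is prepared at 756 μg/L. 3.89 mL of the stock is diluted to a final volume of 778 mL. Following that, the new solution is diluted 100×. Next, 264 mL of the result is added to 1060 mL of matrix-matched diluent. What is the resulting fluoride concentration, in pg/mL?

Overall dilution factor = 200 × 100 × 5.015 = 1.00 × 10⁵.
756 μg/L / 1.00 × 10⁵ = 7.54 × 10⁻³ μg/L = 7.54 pg/mL.

7.54 pg/mL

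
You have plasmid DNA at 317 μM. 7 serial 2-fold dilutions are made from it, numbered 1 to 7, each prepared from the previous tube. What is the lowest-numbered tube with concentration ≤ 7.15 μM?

Tube n has concentration 317 μM / 2ⁿ.
Need 2ⁿ ≥ 317 μM / 7.15 μM = 44.3, so n ≥ 5.47.
First such tube: n = 6.

tube 6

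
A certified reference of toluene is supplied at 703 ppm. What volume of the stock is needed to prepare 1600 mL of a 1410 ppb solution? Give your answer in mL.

1410 ppb = 1.41 ppm.
V₁ = C₂V₂/C₁ = 1.41 × 1600 / 703 = 3.21 mL.

3.21 mL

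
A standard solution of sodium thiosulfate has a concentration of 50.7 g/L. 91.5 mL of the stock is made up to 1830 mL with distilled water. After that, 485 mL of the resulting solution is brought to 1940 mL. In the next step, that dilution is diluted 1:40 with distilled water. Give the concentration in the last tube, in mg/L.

15.8 mg/L

Overall dilution factor = 20 × 4 × 40 = 3200.
50.7 g/L / 3200 = 0.0158 g/L = 15.8 mg/L.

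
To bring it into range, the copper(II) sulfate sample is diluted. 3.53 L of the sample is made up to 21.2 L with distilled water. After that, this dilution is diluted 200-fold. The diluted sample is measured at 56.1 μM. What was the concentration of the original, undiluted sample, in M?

Overall dilution factor = 6.006 × 200 = 1201.
Original = 56.1 μM × 1201 = 6.74 × 10⁴ μM = 0.0674 M.

0.0674 M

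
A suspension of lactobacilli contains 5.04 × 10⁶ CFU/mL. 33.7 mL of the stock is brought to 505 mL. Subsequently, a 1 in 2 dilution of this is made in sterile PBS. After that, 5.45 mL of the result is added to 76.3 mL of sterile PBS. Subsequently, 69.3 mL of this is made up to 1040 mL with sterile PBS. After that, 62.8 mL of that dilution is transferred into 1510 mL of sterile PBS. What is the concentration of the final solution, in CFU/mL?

29.8 CFU/mL

Overall dilution factor = 14.99 × 2 × 15 × 15.01 × 25.04 = 1.69 × 10⁵.
5.04 × 10⁶ CFU/mL / 1.69 × 10⁵ = 29.8 CFU/mL.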